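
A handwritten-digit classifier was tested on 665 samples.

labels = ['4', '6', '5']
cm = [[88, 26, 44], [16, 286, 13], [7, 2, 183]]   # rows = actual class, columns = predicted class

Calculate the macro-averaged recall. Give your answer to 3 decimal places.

0.806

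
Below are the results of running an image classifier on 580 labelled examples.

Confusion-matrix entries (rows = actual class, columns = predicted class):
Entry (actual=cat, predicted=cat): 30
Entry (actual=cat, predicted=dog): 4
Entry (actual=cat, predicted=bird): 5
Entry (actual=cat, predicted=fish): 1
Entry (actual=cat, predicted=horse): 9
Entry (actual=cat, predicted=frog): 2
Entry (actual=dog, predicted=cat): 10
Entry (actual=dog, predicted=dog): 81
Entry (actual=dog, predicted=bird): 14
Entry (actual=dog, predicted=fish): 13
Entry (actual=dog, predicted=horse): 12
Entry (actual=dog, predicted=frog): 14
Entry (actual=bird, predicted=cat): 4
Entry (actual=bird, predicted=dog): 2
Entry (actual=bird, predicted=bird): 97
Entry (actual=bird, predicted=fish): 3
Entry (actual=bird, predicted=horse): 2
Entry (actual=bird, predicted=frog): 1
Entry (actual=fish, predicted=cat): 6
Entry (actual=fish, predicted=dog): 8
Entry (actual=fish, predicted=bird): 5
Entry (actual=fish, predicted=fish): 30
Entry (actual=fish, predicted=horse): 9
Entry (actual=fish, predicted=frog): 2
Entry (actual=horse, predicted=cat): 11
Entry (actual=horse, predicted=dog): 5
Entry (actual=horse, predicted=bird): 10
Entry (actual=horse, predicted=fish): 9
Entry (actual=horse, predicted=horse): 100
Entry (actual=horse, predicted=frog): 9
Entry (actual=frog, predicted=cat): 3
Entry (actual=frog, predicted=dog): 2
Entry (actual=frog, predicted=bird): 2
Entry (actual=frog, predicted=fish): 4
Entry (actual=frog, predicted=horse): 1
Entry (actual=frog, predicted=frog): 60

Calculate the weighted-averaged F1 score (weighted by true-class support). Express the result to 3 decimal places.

0.684

Per-class F1 score (2·TP/(2·TP+FP+FN)):
  cat: TP=30, FP=10+4+6+11+3=34, FN=4+5+1+9+2=21 → 60/115 = 0.5217
  dog: TP=81, FP=4+2+8+5+2=21, FN=10+14+13+12+14=63 → 162/246 = 0.6585
  bird: TP=97, FP=5+14+5+10+2=36, FN=4+2+3+2+1=12 → 194/242 = 0.8017
  fish: TP=30, FP=1+13+3+9+4=30, FN=6+8+5+9+2=30 → 60/120 = 0.5000
  horse: TP=100, FP=9+12+2+9+1=33, FN=11+5+10+9+9=44 → 200/277 = 0.7220
  frog: TP=60, FP=2+14+1+2+9=28, FN=3+2+2+4+1=12 → 120/160 = 0.7500
Weighted-F1 score = Σ (supportᵢ/N)·F1 scoreᵢ with N=580: (51/580)·0.5217 + (144/580)·0.6585 + (109/580)·0.8017 + (60/580)·0.5000 + (144/580)·0.7220 + (72/580)·0.7500 = 0.684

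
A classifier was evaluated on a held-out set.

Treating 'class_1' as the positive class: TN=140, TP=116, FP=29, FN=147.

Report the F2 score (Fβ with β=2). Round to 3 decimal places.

Fβ = (1+β²)·TP / ((1+β²)·TP + β²·FN + FP), with β²=4
= 5·116 / (5·116 + 4·147 + 29) = 0.485

0.485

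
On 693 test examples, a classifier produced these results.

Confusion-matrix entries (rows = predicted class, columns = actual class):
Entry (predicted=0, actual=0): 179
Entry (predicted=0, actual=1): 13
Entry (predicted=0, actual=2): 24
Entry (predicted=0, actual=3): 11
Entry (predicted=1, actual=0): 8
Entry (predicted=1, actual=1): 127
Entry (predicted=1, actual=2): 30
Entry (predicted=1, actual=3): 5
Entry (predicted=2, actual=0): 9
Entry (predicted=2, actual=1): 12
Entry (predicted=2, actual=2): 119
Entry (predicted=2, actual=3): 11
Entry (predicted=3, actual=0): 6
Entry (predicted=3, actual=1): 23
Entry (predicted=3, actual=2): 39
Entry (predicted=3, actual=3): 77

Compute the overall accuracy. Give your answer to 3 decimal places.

Accuracy = trace / total = (179+127+119+77=502) / 693 = 502/693 = 0.724

0.724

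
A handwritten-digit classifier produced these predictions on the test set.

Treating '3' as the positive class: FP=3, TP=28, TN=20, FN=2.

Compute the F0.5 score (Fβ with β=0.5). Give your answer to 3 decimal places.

Fβ = (1+β²)·TP / ((1+β²)·TP + β²·FN + FP), with β²=1/4
= 1.25·28 / (1.25·28 + 0.25·2 + 3) = 0.909

0.909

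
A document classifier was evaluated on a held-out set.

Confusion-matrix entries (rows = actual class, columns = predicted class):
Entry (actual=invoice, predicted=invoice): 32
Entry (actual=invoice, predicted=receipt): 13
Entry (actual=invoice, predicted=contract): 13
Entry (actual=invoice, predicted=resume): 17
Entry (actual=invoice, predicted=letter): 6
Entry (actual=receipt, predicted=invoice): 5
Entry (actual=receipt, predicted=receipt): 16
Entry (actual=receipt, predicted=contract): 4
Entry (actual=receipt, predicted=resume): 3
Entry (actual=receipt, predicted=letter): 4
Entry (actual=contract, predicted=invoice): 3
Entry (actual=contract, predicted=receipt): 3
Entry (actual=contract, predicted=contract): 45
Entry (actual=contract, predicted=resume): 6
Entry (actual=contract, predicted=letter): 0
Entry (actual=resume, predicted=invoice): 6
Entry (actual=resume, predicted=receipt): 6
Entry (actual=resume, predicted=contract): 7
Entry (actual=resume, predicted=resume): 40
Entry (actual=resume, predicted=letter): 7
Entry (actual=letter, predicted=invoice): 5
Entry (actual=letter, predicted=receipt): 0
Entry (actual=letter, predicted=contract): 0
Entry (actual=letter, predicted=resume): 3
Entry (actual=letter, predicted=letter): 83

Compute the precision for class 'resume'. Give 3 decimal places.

0.580

Treat 'resume' as positive and all other classes as negative.
precision = TP/(TP+FP).
resume: TP=40, FP=17+3+6+3=29 → 40/69 = 0.5797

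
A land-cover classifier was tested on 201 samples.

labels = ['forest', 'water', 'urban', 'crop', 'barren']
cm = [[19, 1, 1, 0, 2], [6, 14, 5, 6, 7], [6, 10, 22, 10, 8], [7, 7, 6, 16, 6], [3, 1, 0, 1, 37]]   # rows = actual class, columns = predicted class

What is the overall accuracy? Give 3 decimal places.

0.537

Accuracy = trace / total = (19+14+22+16+37=108) / 201 = 108/201 = 0.537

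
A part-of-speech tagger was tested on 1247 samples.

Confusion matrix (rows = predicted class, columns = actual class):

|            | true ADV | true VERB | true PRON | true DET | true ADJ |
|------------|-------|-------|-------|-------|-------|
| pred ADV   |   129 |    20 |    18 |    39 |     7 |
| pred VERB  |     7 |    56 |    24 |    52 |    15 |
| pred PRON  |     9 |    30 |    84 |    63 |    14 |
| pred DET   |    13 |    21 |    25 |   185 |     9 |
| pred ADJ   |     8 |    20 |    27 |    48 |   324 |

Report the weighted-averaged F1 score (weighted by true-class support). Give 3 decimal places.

0.618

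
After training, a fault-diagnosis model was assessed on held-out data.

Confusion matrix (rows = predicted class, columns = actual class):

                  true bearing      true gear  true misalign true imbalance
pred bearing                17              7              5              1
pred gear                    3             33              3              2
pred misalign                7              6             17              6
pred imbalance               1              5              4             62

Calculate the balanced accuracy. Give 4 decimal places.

0.6784

Balanced accuracy = mean of per-class recall.
  bearing: recall = 17/28 = 0.60714
  gear: recall = 33/51 = 0.64706
  misalign: recall = 17/29 = 0.58621
  imbalance: recall = 62/71 = 0.87324
Mean = (0.60714 + 0.64706 + 0.58621 + 0.87324) / 4 = 0.6784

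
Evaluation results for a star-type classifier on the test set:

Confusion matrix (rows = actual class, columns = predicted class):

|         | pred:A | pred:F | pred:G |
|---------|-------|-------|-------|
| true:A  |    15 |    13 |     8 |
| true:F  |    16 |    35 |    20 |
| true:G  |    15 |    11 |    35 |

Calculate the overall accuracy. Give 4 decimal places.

Accuracy = trace / total = (15+35+35=85) / 168 = 85/168 = 0.5060

0.5060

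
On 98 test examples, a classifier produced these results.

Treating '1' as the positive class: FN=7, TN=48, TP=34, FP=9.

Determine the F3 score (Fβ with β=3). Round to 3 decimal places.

0.825

Fβ = (1+β²)·TP / ((1+β²)·TP + β²·FN + FP), with β²=9
= 10·34 / (10·34 + 9·7 + 9) = 0.825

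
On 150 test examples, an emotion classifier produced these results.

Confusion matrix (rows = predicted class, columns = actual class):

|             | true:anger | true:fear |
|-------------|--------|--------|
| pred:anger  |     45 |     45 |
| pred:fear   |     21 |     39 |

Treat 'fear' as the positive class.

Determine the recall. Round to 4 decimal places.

0.4643

Recall = TP/(TP+FN) = 39/(39+45) = 39/84 = 0.4643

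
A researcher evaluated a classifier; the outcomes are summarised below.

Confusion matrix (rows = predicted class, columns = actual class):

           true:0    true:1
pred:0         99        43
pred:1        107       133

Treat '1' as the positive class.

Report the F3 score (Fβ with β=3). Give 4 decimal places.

Fβ = (1+β²)·TP / ((1+β²)·TP + β²·FN + FP), with β²=9
= 10·133 / (10·133 + 9·43 + 107) = 0.7292

0.7292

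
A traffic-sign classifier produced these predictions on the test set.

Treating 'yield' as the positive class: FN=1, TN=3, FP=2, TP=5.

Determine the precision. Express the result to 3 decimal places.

Precision = TP/(TP+FP) = 5/(5+2) = 5/7 = 0.714

0.714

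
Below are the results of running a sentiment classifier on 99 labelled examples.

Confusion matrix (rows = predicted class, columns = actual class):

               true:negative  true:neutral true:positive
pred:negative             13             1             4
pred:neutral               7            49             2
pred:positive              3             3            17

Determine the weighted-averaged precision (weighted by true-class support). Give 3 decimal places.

Per-class precision (TP/(TP+FP)):
  negative: TP=13, FP=1+4=5 → 13/18 = 0.7222
  neutral: TP=49, FP=7+2=9 → 49/58 = 0.8448
  positive: TP=17, FP=3+3=6 → 17/23 = 0.7391
Weighted-precision = Σ (supportᵢ/N)·precisionᵢ with N=99: (23/99)·0.7222 + (53/99)·0.8448 + (23/99)·0.7391 = 0.792

0.792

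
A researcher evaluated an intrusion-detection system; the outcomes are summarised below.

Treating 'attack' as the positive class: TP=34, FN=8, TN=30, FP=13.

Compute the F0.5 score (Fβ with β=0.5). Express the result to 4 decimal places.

Fβ = (1+β²)·TP / ((1+β²)·TP + β²·FN + FP), with β²=1/4
= 1.25·34 / (1.25·34 + 0.25·8 + 13) = 0.7391

0.7391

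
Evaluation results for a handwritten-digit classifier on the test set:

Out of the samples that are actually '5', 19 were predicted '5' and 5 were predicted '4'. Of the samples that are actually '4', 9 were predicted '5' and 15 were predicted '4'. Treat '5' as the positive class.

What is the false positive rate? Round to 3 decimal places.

0.375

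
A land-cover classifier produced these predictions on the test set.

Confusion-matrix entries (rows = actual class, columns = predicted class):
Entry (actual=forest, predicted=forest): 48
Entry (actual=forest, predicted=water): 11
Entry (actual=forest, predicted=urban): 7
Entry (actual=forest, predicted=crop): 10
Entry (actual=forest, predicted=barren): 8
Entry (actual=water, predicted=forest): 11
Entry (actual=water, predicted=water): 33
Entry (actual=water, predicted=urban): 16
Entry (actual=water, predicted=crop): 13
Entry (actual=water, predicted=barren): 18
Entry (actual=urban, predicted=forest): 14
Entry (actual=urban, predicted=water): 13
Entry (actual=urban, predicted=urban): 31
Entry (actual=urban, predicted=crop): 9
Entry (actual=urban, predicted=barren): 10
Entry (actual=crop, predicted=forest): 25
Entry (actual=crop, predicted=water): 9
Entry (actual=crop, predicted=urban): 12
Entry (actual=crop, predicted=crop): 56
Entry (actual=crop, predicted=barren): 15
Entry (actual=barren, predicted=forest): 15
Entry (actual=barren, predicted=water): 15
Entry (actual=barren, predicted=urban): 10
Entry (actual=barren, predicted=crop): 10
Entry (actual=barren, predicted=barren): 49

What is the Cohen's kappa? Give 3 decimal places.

Observed agreement pₒ = trace/N = 217/468 = 0.4637
Expected agreement pₑ = Σ (rowᵢ·colᵢ)/N² = (84·113 + 91·81 + 77·76 + 117·98 + 99·100)/468² = 0.2013
κ = (pₒ − pₑ)/(1 − pₑ) = (0.4637 − 0.2013)/(1 − 0.2013) = 0.329

0.329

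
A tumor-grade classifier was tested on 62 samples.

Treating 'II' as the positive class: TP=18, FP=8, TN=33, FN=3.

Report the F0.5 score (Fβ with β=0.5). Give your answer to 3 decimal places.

Fβ = (1+β²)·TP / ((1+β²)·TP + β²·FN + FP), with β²=1/4
= 1.25·18 / (1.25·18 + 0.25·3 + 8) = 0.720

0.720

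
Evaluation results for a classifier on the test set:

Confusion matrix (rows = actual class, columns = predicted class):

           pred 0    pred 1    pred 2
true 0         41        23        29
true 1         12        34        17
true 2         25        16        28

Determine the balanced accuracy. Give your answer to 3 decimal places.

0.462

Balanced accuracy = mean of per-class recall.
  0: recall = 41/93 = 0.4409
  1: recall = 34/63 = 0.5397
  2: recall = 28/69 = 0.4058
Mean = (0.4409 + 0.5397 + 0.4058) / 3 = 0.462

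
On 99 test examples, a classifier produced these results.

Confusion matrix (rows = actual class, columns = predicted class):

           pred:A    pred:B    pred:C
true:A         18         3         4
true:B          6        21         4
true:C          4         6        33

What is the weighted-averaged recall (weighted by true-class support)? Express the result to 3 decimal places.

0.727

Per-class recall (TP/(TP+FN)):
  A: TP=18, FN=3+4=7 → 18/25 = 0.7200
  B: TP=21, FN=6+4=10 → 21/31 = 0.6774
  C: TP=33, FN=4+6=10 → 33/43 = 0.7674
Weighted-recall = Σ (supportᵢ/N)·recallᵢ with N=99: (25/99)·0.7200 + (31/99)·0.6774 + (43/99)·0.7674 = 0.727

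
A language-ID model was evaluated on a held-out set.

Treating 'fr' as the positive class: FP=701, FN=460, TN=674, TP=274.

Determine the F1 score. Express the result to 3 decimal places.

0.321

Precision = TP/(TP+FP) = 274/975 = 0.2810
Recall = TP/(TP+FN) = 274/734 = 0.3733
F1 = 2·TP/(2·TP+FP+FN) = 548/1709 = 0.321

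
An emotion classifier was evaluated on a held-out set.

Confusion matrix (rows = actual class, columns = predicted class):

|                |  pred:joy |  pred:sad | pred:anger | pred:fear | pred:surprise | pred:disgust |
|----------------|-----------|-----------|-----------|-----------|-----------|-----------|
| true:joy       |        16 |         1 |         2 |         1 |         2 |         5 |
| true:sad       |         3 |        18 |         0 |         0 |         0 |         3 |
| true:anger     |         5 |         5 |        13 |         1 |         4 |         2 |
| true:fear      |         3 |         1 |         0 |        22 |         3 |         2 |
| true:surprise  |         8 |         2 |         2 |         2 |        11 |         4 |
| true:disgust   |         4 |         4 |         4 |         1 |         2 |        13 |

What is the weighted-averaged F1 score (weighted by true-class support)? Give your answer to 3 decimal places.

0.550

Per-class F1 score (2·TP/(2·TP+FP+FN)):
  joy: TP=16, FP=3+5+3+8+4=23, FN=1+2+1+2+5=11 → 32/66 = 0.4848
  sad: TP=18, FP=1+5+1+2+4=13, FN=3+0+0+0+3=6 → 36/55 = 0.6545
  anger: TP=13, FP=2+0+0+2+4=8, FN=5+5+1+4+2=17 → 26/51 = 0.5098
  fear: TP=22, FP=1+0+1+2+1=5, FN=3+1+0+3+2=9 → 44/58 = 0.7586
  surprise: TP=11, FP=2+0+4+3+2=11, FN=8+2+2+2+4=18 → 22/51 = 0.4314
  disgust: TP=13, FP=5+3+2+2+4=16, FN=4+4+4+1+2=15 → 26/57 = 0.4561
Weighted-F1 score = Σ (supportᵢ/N)·F1 scoreᵢ with N=169: (27/169)·0.4848 + (24/169)·0.6545 + (30/169)·0.5098 + (31/169)·0.7586 + (29/169)·0.4314 + (28/169)·0.4561 = 0.550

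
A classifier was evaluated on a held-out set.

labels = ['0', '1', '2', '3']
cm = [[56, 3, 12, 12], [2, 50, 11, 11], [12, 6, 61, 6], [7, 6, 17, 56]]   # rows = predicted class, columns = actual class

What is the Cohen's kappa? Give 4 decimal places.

0.5721

Observed agreement pₒ = trace/N = 223/328 = 0.67988
Expected agreement pₑ = Σ (rowᵢ·colᵢ)/N² = (77·83 + 65·74 + 101·85 + 85·86)/328² = 0.25186
κ = (pₒ − pₑ)/(1 − pₑ) = (0.67988 − 0.25186)/(1 − 0.25186) = 0.5721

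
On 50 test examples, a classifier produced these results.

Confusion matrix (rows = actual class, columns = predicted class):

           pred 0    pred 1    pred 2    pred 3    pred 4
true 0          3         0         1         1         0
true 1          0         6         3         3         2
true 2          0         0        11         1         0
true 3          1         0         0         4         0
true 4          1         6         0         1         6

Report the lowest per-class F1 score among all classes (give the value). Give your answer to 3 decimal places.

Per-class F1 score (2·TP/(2·TP+FP+FN)):
  0: TP=3, FP=0+0+1+1=2, FN=0+1+1+0=2 → 6/10 = 0.6000
  1: TP=6, FP=0+0+0+6=6, FN=0+3+3+2=8 → 12/26 = 0.4615
  2: TP=11, FP=1+3+0+0=4, FN=0+0+1+0=1 → 22/27 = 0.8148
  3: TP=4, FP=1+3+1+1=6, FN=1+0+0+0=1 → 8/15 = 0.5333
  4: TP=6, FP=0+2+0+0=2, FN=1+6+0+1=8 → 12/22 = 0.5455
Lowest is class '1' with F1 score = 0.462.

0.462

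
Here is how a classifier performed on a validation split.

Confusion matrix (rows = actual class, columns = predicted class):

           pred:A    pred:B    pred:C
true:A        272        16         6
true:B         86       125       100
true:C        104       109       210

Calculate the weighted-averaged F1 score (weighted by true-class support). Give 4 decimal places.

Per-class F1 score (2·TP/(2·TP+FP+FN)):
  A: TP=272, FP=86+104=190, FN=16+6=22 → 544/756 = 0.71958
  B: TP=125, FP=16+109=125, FN=86+100=186 → 250/561 = 0.44563
  C: TP=210, FP=6+100=106, FN=104+109=213 → 420/739 = 0.56834
Weighted-F1 score = Σ (supportᵢ/N)·F1 scoreᵢ with N=1028: (294/1028)·0.71958 + (311/1028)·0.44563 + (423/1028)·0.56834 = 0.5745

0.5745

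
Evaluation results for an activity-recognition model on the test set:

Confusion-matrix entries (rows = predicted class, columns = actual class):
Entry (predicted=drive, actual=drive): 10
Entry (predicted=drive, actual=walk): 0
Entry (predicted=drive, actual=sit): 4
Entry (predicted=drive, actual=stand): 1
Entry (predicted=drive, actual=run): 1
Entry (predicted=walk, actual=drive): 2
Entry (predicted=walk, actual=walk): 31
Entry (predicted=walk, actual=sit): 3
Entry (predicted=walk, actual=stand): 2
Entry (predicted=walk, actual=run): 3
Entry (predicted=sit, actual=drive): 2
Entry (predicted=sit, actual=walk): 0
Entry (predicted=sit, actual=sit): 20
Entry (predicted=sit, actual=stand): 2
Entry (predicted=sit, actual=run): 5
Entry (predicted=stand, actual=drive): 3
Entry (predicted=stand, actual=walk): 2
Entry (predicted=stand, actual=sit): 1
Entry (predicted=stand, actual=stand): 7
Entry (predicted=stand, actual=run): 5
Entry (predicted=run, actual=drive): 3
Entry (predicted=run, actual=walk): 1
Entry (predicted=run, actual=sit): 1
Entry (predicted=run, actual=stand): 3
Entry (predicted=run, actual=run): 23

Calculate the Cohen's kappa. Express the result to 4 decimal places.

Observed agreement pₒ = trace/N = 91/135 = 0.67407
Expected agreement pₑ = Σ (rowᵢ·colᵢ)/N² = (20·16 + 34·41 + 29·29 + 15·18 + 37·31)/135² = 0.21794
κ = (pₒ − pₑ)/(1 − pₑ) = (0.67407 − 0.21794)/(1 − 0.21794) = 0.5832

0.5832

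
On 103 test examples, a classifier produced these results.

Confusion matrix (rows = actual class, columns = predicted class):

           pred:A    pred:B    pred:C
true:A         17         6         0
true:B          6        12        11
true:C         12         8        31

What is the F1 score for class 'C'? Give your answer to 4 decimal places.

One-vs-rest for 'C': TP = diagonal; FP = other classes predicted 'C'; FN = 'C' predicted as other.
F1 score = 2·TP/(2·TP+FP+FN).
C: TP=31, FP=0+11=11, FN=12+8=20 → 62/93 = 0.66667

0.6667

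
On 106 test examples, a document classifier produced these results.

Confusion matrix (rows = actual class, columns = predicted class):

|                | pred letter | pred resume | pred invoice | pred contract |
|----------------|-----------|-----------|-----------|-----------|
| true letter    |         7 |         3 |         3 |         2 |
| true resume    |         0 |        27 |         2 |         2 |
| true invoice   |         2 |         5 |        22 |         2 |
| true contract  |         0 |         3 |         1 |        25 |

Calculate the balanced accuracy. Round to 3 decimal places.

0.727

Balanced accuracy = mean of per-class recall.
  letter: recall = 7/15 = 0.4667
  resume: recall = 27/31 = 0.8710
  invoice: recall = 22/31 = 0.7097
  contract: recall = 25/29 = 0.8621
Mean = (0.4667 + 0.8710 + 0.7097 + 0.8621) / 4 = 0.727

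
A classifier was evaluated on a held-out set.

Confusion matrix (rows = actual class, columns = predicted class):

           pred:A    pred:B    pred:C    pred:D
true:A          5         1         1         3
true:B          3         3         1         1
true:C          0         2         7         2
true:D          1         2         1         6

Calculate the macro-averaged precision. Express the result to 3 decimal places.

Per-class precision (TP/(TP+FP)):
  A: TP=5, FP=3+0+1=4 → 5/9 = 0.5556
  B: TP=3, FP=1+2+2=5 → 3/8 = 0.3750
  C: TP=7, FP=1+1+1=3 → 7/10 = 0.7000
  D: TP=6, FP=3+1+2=6 → 6/12 = 0.5000
Macro-precision = mean = (0.5556 + 0.3750 + 0.7000 + 0.5000) / 4 = 0.533

0.533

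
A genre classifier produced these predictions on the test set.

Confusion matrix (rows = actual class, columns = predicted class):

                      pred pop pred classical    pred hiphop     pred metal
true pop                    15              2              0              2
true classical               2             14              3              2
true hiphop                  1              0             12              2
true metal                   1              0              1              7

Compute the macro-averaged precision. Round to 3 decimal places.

Per-class precision (TP/(TP+FP)):
  pop: TP=15, FP=2+1+1=4 → 15/19 = 0.7895
  classical: TP=14, FP=2+0+0=2 → 14/16 = 0.8750
  hiphop: TP=12, FP=0+3+1=4 → 12/16 = 0.7500
  metal: TP=7, FP=2+2+2=6 → 7/13 = 0.5385
Macro-precision = mean = (0.7895 + 0.8750 + 0.7500 + 0.5385) / 4 = 0.738

0.738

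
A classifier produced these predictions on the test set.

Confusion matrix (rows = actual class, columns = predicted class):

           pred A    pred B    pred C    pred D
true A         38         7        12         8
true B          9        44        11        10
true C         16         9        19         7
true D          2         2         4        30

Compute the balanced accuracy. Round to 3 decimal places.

Balanced accuracy = mean of per-class recall.
  A: recall = 38/65 = 0.5846
  B: recall = 44/74 = 0.5946
  C: recall = 19/51 = 0.3725
  D: recall = 30/38 = 0.7895
Mean = (0.5846 + 0.5946 + 0.3725 + 0.7895) / 4 = 0.585

0.585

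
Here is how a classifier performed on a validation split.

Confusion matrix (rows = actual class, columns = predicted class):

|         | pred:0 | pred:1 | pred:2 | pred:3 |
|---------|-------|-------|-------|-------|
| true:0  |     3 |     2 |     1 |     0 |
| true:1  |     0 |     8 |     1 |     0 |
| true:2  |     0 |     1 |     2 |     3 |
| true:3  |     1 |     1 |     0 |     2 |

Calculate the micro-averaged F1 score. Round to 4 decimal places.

0.6000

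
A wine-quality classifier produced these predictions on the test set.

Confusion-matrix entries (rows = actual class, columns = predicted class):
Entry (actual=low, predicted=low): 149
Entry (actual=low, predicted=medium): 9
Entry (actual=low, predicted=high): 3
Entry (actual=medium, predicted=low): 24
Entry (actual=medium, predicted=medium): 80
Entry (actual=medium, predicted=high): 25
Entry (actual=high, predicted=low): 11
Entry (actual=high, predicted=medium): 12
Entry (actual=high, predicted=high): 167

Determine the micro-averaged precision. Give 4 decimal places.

Micro-averaging pools counts across classes: ΣTP=396, ΣFP=84, ΣFN=84.
Micro-precision = TP/(TP+FP) on pooled counts = 0.8250 (equals overall accuracy in single-label multiclass).

0.8250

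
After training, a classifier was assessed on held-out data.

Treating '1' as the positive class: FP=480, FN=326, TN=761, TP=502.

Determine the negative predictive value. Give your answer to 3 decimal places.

NPV = TN/(TN+FN) = 761/(761+326) = 0.700

0.700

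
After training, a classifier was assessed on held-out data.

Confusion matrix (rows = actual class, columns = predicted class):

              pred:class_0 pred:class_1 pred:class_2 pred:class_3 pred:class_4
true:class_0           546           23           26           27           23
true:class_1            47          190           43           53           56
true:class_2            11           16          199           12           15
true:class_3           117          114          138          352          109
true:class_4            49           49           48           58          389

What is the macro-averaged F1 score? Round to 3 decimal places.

Per-class F1 score (2·TP/(2·TP+FP+FN)):
  class_0: TP=546, FP=47+11+117+49=224, FN=23+26+27+23=99 → 1092/1415 = 0.7717
  class_1: TP=190, FP=23+16+114+49=202, FN=47+43+53+56=199 → 380/781 = 0.4866
  class_2: TP=199, FP=26+43+138+48=255, FN=11+16+12+15=54 → 398/707 = 0.5629
  class_3: TP=352, FP=27+53+12+58=150, FN=117+114+138+109=478 → 704/1332 = 0.5285
  class_4: TP=389, FP=23+56+15+109=203, FN=49+49+48+58=204 → 778/1185 = 0.6565
Macro-F1 score = mean = (0.7717 + 0.4866 + 0.5629 + 0.5285 + 0.6565) / 5 = 0.601

0.601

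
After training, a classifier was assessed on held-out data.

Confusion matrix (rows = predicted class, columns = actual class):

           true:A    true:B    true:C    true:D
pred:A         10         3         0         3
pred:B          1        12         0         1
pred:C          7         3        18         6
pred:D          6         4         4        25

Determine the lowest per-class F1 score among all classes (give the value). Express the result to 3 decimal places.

0.500

Per-class F1 score (2·TP/(2·TP+FP+FN)):
  A: TP=10, FP=3+0+3=6, FN=1+7+6=14 → 20/40 = 0.5000
  B: TP=12, FP=1+0+1=2, FN=3+3+4=10 → 24/36 = 0.6667
  C: TP=18, FP=7+3+6=16, FN=0+0+4=4 → 36/56 = 0.6429
  D: TP=25, FP=6+4+4=14, FN=3+1+6=10 → 50/74 = 0.6757
Lowest is class 'A' with F1 score = 0.500.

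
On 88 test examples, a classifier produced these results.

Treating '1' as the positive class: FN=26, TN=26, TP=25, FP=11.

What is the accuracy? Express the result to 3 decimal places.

0.580

Accuracy = (TP+TN)/N = (25+26)/88 = 0.580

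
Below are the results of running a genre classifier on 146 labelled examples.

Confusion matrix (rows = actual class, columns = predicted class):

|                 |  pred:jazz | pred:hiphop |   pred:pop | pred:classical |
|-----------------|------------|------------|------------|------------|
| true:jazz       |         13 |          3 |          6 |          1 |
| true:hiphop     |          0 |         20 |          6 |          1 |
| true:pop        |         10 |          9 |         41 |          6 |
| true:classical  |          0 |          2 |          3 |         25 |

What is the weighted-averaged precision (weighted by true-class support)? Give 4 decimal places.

0.6845

Per-class precision (TP/(TP+FP)):
  jazz: TP=13, FP=0+10+0=10 → 13/23 = 0.56522
  hiphop: TP=20, FP=3+9+2=14 → 20/34 = 0.58824
  pop: TP=41, FP=6+6+3=15 → 41/56 = 0.73214
  classical: TP=25, FP=1+1+6=8 → 25/33 = 0.75758
Weighted-precision = Σ (supportᵢ/N)·precisionᵢ with N=146: (23/146)·0.56522 + (27/146)·0.58824 + (66/146)·0.73214 + (30/146)·0.75758 = 0.6845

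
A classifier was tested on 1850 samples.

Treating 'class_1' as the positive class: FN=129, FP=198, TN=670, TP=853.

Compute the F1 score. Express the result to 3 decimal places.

Precision = TP/(TP+FP) = 853/1051 = 0.8116
Recall = TP/(TP+FN) = 853/982 = 0.8686
F1 = 2·TP/(2·TP+FP+FN) = 1706/2033 = 0.839

0.839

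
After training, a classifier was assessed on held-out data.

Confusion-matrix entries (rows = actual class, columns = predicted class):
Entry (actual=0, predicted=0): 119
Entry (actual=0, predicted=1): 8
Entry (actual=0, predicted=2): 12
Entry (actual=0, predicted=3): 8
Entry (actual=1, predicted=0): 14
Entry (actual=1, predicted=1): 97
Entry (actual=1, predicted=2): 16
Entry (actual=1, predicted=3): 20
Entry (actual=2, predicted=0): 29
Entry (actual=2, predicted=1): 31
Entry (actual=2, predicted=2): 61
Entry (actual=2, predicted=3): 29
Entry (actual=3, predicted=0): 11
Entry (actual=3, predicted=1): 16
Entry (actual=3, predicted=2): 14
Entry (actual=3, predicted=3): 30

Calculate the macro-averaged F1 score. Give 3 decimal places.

0.564

Per-class F1 score (2·TP/(2·TP+FP+FN)):
  0: TP=119, FP=14+29+11=54, FN=8+12+8=28 → 238/320 = 0.7438
  1: TP=97, FP=8+31+16=55, FN=14+16+20=50 → 194/299 = 0.6488
  2: TP=61, FP=12+16+14=42, FN=29+31+29=89 → 122/253 = 0.4822
  3: TP=30, FP=8+20+29=57, FN=11+16+14=41 → 60/158 = 0.3797
Macro-F1 score = mean = (0.7438 + 0.6488 + 0.4822 + 0.3797) / 4 = 0.564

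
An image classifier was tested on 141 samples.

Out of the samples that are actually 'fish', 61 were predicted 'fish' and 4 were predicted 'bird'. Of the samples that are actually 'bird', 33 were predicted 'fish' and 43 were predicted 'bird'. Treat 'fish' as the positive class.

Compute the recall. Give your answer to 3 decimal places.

Recall = TP/(TP+FN) = 61/(61+4) = 61/65 = 0.938

0.938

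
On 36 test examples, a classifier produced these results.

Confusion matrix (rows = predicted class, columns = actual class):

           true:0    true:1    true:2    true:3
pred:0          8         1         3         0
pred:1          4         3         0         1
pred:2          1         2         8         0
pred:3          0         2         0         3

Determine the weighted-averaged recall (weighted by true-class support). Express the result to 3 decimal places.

Per-class recall (TP/(TP+FN)):
  0: TP=8, FN=4+1+0=5 → 8/13 = 0.6154
  1: TP=3, FN=1+2+2=5 → 3/8 = 0.3750
  2: TP=8, FN=3+0+0=3 → 8/11 = 0.7273
  3: TP=3, FN=0+1+0=1 → 3/4 = 0.7500
Weighted-recall = Σ (supportᵢ/N)·recallᵢ with N=36: (13/36)·0.6154 + (8/36)·0.3750 + (11/36)·0.7273 + (4/36)·0.7500 = 0.611

0.611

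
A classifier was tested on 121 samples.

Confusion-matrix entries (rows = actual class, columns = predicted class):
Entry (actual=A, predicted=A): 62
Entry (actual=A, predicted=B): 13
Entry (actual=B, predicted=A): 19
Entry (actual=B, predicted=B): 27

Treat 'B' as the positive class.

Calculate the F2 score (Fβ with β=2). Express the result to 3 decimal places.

Fβ = (1+β²)·TP / ((1+β²)·TP + β²·FN + FP), with β²=4
= 5·27 / (5·27 + 4·19 + 13) = 0.603

0.603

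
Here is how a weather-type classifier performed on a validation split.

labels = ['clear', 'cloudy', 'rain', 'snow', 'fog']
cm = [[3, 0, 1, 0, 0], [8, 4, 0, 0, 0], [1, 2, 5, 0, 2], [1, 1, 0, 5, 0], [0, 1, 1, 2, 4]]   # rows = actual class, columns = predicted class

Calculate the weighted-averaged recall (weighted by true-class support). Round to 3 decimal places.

0.512

Per-class recall (TP/(TP+FN)):
  clear: TP=3, FN=0+1+0+0=1 → 3/4 = 0.7500
  cloudy: TP=4, FN=8+0+0+0=8 → 4/12 = 0.3333
  rain: TP=5, FN=1+2+0+2=5 → 5/10 = 0.5000
  snow: TP=5, FN=1+1+0+0=2 → 5/7 = 0.7143
  fog: TP=4, FN=0+1+1+2=4 → 4/8 = 0.5000
Weighted-recall = Σ (supportᵢ/N)·recallᵢ with N=41: (4/41)·0.7500 + (12/41)·0.3333 + (10/41)·0.5000 + (7/41)·0.7143 + (8/41)·0.5000 = 0.512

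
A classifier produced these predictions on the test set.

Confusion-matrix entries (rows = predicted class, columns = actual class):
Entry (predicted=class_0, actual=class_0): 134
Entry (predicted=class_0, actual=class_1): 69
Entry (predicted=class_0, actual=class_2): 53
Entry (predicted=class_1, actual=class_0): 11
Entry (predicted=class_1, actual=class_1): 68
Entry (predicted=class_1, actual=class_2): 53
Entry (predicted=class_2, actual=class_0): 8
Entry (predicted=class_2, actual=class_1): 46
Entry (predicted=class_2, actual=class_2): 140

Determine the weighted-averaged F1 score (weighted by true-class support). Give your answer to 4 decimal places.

Per-class F1 score (2·TP/(2·TP+FP+FN)):
  class_0: TP=134, FP=69+53=122, FN=11+8=19 → 268/409 = 0.65526
  class_1: TP=68, FP=11+53=64, FN=69+46=115 → 136/315 = 0.43175
  class_2: TP=140, FP=8+46=54, FN=53+53=106 → 280/440 = 0.63636
Weighted-F1 score = Σ (supportᵢ/N)·F1 scoreᵢ with N=582: (153/582)·0.65526 + (183/582)·0.43175 + (246/582)·0.63636 = 0.5770

0.5770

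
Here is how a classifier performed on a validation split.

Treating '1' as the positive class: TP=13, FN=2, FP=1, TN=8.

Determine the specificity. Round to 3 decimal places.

0.889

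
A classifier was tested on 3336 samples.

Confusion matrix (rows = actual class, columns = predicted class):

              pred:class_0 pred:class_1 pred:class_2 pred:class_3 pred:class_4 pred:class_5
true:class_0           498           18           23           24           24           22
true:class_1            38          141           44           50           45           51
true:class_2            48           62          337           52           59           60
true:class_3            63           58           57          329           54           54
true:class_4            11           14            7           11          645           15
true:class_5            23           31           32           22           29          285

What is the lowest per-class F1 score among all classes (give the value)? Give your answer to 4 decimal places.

0.4069

Per-class F1 score (2·TP/(2·TP+FP+FN)):
  class_0: TP=498, FP=38+48+63+11+23=183, FN=18+23+24+24+22=111 → 996/1290 = 0.77209
  class_1: TP=141, FP=18+62+58+14+31=183, FN=38+44+50+45+51=228 → 282/693 = 0.40693
  class_2: TP=337, FP=23+44+57+7+32=163, FN=48+62+52+59+60=281 → 674/1118 = 0.60286
  class_3: TP=329, FP=24+50+52+11+22=159, FN=63+58+57+54+54=286 → 658/1103 = 0.59655
  class_4: TP=645, FP=24+45+59+54+29=211, FN=11+14+7+11+15=58 → 1290/1559 = 0.82745
  class_5: TP=285, FP=22+51+60+54+15=202, FN=23+31+32+22+29=137 → 570/909 = 0.62706
Lowest is class 'class_1' with F1 score = 0.4069.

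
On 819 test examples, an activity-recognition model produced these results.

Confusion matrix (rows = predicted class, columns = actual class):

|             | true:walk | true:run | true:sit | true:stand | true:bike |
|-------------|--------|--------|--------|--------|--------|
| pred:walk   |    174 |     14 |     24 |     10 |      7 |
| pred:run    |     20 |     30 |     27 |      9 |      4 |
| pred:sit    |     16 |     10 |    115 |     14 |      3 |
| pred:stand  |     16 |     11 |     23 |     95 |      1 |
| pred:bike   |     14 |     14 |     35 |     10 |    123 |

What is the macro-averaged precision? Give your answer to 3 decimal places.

Per-class precision (TP/(TP+FP)):
  walk: TP=174, FP=14+24+10+7=55 → 174/229 = 0.7598
  run: TP=30, FP=20+27+9+4=60 → 30/90 = 0.3333
  sit: TP=115, FP=16+10+14+3=43 → 115/158 = 0.7278
  stand: TP=95, FP=16+11+23+1=51 → 95/146 = 0.6507
  bike: TP=123, FP=14+14+35+10=73 → 123/196 = 0.6276
Macro-precision = mean = (0.7598 + 0.3333 + 0.7278 + 0.6507 + 0.6276) / 5 = 0.620

0.620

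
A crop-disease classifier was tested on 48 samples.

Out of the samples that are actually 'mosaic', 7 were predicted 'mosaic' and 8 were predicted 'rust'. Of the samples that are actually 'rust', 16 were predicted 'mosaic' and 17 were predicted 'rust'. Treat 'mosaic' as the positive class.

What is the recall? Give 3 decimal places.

Recall = TP/(TP+FN) = 7/(7+8) = 7/15 = 0.467

0.467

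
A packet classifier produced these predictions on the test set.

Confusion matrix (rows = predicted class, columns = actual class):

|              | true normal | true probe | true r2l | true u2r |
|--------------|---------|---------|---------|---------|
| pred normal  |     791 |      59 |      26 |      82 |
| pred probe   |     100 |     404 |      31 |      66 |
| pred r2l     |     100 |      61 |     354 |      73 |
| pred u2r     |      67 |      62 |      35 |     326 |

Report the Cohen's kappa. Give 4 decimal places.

Observed agreement pₒ = trace/N = 1875/2637 = 0.71104
Expected agreement pₑ = Σ (rowᵢ·colᵢ)/N² = (1058·958 + 586·601 + 446·588 + 547·490)/2637² = 0.27266
κ = (pₒ − pₑ)/(1 − pₑ) = (0.71104 − 0.27266)/(1 − 0.27266) = 0.6027

0.6027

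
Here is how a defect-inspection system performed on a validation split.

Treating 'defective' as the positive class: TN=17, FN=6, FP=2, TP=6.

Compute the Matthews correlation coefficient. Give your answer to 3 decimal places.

MCC = (TP·TN − FP·FN) / √((TP+FP)(TP+FN)(TN+FP)(TN+FN))
Numerator = 6·17 − 2·6 = 90
Denominator = √(8·12·19·23) = √41952 = 204.8219
MCC = 90 / 204.8219 = 0.439

0.439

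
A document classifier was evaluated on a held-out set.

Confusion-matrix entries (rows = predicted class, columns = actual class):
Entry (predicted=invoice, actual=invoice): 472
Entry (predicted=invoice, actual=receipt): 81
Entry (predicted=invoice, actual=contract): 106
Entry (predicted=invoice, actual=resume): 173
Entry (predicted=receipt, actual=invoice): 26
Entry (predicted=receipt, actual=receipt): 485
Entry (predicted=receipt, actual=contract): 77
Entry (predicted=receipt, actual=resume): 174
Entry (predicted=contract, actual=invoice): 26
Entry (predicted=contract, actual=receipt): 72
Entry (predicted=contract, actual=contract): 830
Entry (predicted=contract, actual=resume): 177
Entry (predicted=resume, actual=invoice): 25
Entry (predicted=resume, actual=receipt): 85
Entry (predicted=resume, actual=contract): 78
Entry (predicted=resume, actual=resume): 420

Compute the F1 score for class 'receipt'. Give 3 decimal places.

0.653

One-vs-rest for 'receipt': TP = diagonal; FP = other classes predicted 'receipt'; FN = 'receipt' predicted as other.
F1 score = 2·TP/(2·TP+FP+FN).
receipt: TP=485, FP=26+77+174=277, FN=81+72+85=238 → 970/1485 = 0.6532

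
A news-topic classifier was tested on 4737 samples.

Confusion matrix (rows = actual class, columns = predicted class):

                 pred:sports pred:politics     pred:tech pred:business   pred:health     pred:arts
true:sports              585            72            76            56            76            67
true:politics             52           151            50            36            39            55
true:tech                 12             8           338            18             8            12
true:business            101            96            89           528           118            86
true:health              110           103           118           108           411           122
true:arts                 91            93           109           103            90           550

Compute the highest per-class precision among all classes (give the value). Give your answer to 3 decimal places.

0.622

Per-class precision (TP/(TP+FP)):
  sports: TP=585, FP=52+12+101+110+91=366 → 585/951 = 0.6151
  politics: TP=151, FP=72+8+96+103+93=372 → 151/523 = 0.2887
  tech: TP=338, FP=76+50+89+118+109=442 → 338/780 = 0.4333
  business: TP=528, FP=56+36+18+108+103=321 → 528/849 = 0.6219
  health: TP=411, FP=76+39+8+118+90=331 → 411/742 = 0.5539
  arts: TP=550, FP=67+55+12+86+122=342 → 550/892 = 0.6166
Highest is class 'business' with precision = 0.622.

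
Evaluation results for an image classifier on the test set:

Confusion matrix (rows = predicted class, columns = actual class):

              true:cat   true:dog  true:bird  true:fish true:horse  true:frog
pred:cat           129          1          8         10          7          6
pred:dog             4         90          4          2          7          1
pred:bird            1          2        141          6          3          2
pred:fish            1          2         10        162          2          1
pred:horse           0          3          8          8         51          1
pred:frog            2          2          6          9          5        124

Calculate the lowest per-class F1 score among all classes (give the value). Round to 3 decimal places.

Per-class F1 score (2·TP/(2·TP+FP+FN)):
  cat: TP=129, FP=1+8+10+7+6=32, FN=4+1+1+0+2=8 → 258/298 = 0.8658
  dog: TP=90, FP=4+4+2+7+1=18, FN=1+2+2+3+2=10 → 180/208 = 0.8654
  bird: TP=141, FP=1+2+6+3+2=14, FN=8+4+10+8+6=36 → 282/332 = 0.8494
  fish: TP=162, FP=1+2+10+2+1=16, FN=10+2+6+8+9=35 → 324/375 = 0.8640
  horse: TP=51, FP=0+3+8+8+1=20, FN=7+7+3+2+5=24 → 102/146 = 0.6986
  frog: TP=124, FP=2+2+6+9+5=24, FN=6+1+2+1+1=11 → 248/283 = 0.8763
Lowest is class 'horse' with F1 score = 0.699.

0.699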